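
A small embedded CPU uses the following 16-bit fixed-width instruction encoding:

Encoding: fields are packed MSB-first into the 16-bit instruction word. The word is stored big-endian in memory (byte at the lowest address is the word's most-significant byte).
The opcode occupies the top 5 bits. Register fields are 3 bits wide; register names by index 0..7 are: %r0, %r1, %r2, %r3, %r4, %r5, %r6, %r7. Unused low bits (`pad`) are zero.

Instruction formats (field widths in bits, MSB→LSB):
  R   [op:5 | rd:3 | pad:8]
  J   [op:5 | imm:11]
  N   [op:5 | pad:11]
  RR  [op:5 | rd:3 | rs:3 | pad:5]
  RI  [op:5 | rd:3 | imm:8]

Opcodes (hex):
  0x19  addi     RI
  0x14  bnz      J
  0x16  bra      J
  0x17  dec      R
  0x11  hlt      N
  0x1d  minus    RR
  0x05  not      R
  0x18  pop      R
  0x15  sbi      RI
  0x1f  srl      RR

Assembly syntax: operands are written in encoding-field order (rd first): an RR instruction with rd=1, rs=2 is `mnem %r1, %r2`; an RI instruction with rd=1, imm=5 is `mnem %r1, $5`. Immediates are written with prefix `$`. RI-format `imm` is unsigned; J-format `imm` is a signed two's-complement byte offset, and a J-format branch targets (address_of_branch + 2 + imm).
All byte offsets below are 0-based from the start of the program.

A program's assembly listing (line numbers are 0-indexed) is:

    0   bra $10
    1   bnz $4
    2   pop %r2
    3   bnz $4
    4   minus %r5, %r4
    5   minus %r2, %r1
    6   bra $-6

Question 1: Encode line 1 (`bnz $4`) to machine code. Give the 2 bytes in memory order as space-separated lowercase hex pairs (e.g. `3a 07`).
L1: bnz op=0x14:5|imm=4:11 ⇒ 0xa004 ⇒ big a0 04

a0 04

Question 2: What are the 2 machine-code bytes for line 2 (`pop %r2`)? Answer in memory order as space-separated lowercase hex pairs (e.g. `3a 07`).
line 2 (pop): pack op=0x18:5|rd=2:3|pad=0:8 = 0xc200; big→ c2 00

c2 00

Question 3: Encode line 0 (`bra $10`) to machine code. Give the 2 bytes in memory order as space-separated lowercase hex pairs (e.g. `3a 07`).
b0 0a

line 0 (bra): pack op=0x16:5|imm=10:11 = 0xb00a; big→ b0 0a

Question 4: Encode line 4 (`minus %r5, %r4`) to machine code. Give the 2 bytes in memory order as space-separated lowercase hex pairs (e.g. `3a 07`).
4. minus fields op=0x1d:5|rd=5:3|rs=4:3|pad=0:5 → word ed80h → ed 80

ed 80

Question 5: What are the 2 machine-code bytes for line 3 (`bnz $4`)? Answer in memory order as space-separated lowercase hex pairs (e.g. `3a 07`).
a0 04

3. bnz fields op=0x14:5|imm=4:11 → word a004h → a0 04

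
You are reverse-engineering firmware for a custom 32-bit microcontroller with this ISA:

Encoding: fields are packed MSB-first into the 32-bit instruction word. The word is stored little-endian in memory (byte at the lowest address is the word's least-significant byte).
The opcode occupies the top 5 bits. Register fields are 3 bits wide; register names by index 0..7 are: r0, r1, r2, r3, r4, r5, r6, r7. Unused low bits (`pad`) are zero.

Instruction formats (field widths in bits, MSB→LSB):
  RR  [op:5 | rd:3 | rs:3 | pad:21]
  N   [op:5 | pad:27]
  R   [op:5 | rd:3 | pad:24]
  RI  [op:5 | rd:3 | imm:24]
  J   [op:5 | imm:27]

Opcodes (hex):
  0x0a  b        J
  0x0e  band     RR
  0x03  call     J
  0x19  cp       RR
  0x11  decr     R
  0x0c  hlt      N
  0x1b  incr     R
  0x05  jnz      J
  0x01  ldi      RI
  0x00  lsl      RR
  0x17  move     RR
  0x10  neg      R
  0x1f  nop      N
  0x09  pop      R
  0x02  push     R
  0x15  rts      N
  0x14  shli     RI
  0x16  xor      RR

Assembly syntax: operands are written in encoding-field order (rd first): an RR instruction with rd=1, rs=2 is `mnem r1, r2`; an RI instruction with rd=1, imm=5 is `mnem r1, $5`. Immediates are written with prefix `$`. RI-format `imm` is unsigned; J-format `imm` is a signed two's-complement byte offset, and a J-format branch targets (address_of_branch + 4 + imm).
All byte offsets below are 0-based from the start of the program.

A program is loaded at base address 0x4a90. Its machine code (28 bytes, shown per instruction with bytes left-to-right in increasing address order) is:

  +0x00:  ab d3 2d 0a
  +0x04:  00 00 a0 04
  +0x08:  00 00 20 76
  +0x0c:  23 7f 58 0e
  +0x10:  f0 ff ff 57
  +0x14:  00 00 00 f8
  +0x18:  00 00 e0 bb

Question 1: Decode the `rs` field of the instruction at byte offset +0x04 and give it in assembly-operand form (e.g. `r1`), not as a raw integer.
off 0x04: read 00 00 a0 04 as little → 0x04a00000
  opcode bits[31:27]=0x0: lsl/RR
  rd: (w>>24)&0x7=0x4 → r4
  rs: (w>>21)&0x7=0x5 → r5

r5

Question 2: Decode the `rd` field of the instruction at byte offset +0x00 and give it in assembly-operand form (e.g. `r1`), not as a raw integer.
[00] ab d3 2d 0a → 0x0a2dd3ab
  opcode bits[31:27]=0x1: ldi/RI
  rd: (w>>24)&0x7=0x2 → r2
  imm: (w>>0)&0xffffff=0x2dd3ab → $3003307

r2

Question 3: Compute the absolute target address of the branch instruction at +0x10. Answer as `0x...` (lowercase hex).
[10] f0 ff ff 57 → 0x57fffff0
  op=0x57fffff0>>27=0xa ⇒ b (J)
  imm: (w>>0)&0x7ffffff=0x7fffff0 (s27→-16) → $-16
  target = base 0x4a90 + off 0x10 + 4 + imm -16 = 0x4a94

0x4a94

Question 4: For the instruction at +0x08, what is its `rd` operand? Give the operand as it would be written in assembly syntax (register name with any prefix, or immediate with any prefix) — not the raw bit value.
@+08  little-endian(00 00 20 76) = 0x76200000
  opcode bits[31:27]=0xe: band/RR
  rd: (w>>24)&0x7=0x6 → r6
  rs: (w>>21)&0x7=0x1 → r1

r6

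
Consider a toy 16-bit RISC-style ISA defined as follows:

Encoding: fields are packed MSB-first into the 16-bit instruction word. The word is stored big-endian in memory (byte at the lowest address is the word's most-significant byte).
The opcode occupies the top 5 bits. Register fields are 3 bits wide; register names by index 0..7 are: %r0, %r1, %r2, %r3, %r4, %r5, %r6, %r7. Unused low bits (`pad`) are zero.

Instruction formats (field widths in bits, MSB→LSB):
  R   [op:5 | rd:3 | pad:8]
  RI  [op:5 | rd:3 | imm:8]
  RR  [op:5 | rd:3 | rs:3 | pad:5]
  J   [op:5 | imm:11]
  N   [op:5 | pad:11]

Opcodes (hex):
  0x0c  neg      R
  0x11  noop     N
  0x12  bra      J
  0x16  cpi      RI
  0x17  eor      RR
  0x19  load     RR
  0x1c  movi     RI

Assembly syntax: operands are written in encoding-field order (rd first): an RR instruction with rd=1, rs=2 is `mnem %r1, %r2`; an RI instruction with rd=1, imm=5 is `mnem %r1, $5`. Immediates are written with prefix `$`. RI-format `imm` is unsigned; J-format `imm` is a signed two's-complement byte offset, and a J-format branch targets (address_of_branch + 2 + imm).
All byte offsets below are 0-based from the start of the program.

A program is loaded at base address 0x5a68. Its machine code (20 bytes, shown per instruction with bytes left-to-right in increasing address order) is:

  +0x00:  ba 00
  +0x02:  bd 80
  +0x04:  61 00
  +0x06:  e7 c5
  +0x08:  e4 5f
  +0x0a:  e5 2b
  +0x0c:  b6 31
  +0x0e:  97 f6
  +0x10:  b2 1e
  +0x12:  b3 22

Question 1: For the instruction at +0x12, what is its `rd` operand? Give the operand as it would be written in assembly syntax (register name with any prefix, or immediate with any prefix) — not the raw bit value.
%r3

+0x12: b3 22 ⇒ word 0xb322 (big)
  opcode bits[15:11]=0x16: cpi/RI
  rd@[10:8]=0x3 ⇒ %r3
  imm@[7:0]=0x22 ⇒ $34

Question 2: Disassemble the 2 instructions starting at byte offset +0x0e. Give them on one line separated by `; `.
bra $-10; cpi %r2, $30

[0e] 97 f6 → 0x97f6
  top 5b → 0x12 → bra [J]
  imm@[10:0]=0x7f6 (s11→-10) ⇒ $-10
[10] b2 1e → 0xb21e
  top 5b → 0x16 → cpi [RI]
  rd@[10:8]=0x2 ⇒ %r2
  imm@[7:0]=0x1e ⇒ $30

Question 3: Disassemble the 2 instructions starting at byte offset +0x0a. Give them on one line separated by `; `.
movi %r5, $43; cpi %r6, $49

off 0x0a: read e5 2b as big → 0xe52b
  opcode bits[15:11]=0x1c: movi/RI
  rd: (w>>8)&0x7=0x5 → %r5
  imm: (w>>0)&0xff=0x2b → $43
off 0x0c: read b6 31 as big → 0xb631
  opcode bits[15:11]=0x16: cpi/RI
  rd: (w>>8)&0x7=0x6 → %r6
  imm: (w>>0)&0xff=0x31 → $49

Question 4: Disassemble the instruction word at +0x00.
eor %r2, %r0

[00] ba 00 → 0xba00
  op=0xba00>>11=0x17 ⇒ eor (RR)
  [10:8] rd=2 = %r2
  [7:5] rs=0 = %r0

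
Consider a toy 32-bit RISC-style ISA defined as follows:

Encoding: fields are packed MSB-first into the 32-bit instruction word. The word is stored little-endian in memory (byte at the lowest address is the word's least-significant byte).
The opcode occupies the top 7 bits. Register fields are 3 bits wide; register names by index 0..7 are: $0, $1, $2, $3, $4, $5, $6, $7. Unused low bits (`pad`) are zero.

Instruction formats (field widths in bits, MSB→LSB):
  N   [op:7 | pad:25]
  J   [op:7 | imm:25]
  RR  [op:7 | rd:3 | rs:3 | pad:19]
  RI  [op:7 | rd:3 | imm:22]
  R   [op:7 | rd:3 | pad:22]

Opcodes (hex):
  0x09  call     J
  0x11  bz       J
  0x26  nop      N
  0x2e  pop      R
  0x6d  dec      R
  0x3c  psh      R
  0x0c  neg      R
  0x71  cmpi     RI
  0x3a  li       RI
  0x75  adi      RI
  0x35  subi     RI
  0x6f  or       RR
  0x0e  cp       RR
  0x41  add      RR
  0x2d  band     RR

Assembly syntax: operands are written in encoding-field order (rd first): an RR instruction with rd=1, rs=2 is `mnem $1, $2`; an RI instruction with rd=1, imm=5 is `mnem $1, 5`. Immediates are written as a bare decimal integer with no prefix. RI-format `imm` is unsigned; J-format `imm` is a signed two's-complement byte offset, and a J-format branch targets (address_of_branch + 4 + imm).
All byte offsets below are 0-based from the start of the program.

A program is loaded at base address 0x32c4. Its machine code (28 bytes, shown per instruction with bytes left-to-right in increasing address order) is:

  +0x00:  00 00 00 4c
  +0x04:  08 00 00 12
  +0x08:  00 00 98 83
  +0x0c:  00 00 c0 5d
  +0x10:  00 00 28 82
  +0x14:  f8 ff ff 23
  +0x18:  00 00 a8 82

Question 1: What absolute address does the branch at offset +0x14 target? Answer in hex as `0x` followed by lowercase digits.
[14] f8 ff ff 23 → 0x23fffff8
  opcode bits[31:25]=0x11: bz/J
  imm@[24:0]=0x1fffff8 (s25→-8) ⇒ -8
  target = base 0x32c4 + off 0x14 + 4 + imm -8 = 0x32d4

0x32d4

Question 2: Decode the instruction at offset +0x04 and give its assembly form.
call 8

off 0x04: read 08 00 00 12 as little → 0x12000008
  top 7b → 0x9 → call [J]
  imm@[24:0]=0x8 ⇒ 8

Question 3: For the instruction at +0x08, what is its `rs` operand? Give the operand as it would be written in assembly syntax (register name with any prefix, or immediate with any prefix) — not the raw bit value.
$3

[08] 00 00 98 83 → 0x83980000
  opcode bits[31:25]=0x41: add/RR
  rd: (w>>22)&0x7=0x6 → $6
  rs: (w>>19)&0x7=0x3 → $3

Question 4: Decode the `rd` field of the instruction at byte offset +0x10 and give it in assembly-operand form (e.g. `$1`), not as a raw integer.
$0

[10] 00 00 28 82 → 0x82280000
  top 7b → 0x41 → add [RR]
  rd: (w>>22)&0x7=0x0 → $0
  rs: (w>>19)&0x7=0x5 → $5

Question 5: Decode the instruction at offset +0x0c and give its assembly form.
+0x0c: 00 00 c0 5d ⇒ word 0x5dc00000 (little)
  opcode bits[31:25]=0x2e: pop/R
  rd: (w>>22)&0x7=0x7 → $7

pop $7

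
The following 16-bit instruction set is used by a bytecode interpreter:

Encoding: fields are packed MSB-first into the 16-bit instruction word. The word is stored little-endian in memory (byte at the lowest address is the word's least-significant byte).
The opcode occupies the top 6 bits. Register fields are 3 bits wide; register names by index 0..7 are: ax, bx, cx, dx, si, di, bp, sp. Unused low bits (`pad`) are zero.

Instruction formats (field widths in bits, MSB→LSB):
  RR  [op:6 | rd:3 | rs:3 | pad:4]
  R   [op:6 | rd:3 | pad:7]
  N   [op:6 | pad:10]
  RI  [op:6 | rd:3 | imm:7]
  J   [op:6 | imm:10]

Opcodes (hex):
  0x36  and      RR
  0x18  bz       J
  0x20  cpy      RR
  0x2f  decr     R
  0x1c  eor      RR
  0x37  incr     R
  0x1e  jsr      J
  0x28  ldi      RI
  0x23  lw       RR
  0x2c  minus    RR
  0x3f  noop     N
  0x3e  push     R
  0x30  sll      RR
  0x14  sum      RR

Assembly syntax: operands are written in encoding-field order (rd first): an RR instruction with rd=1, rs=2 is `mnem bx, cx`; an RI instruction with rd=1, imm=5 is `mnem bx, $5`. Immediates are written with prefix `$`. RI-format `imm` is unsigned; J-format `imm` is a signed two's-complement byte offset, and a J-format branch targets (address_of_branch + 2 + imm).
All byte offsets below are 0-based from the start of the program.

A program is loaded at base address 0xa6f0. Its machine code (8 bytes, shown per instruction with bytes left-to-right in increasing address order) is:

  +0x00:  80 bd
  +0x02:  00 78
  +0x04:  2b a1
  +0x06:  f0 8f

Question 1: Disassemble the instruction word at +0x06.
+0x06: f0 8f ⇒ word 0x8ff0 (little)
  op=0x8ff0>>10=0x23 ⇒ lw (RR)
  [9:7] rd=7 = sp
  [6:4] rs=7 = sp

lw sp, sp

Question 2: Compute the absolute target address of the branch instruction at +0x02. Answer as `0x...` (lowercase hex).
0xa6f4

[02] 00 78 → 0x7800
  top 6b → 0x1e → jsr [J]
  [9:0] imm=0 = $0
  target = base 0xa6f0 + off 0x02 + 2 + imm 0 = 0xa6f4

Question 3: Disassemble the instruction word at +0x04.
ldi cx, $43

+0x04: 2b a1 ⇒ word 0xa12b (little)
  top 6b → 0x28 → ldi [RI]
  rd@[9:7]=0x2 ⇒ cx
  imm@[6:0]=0x2b ⇒ $43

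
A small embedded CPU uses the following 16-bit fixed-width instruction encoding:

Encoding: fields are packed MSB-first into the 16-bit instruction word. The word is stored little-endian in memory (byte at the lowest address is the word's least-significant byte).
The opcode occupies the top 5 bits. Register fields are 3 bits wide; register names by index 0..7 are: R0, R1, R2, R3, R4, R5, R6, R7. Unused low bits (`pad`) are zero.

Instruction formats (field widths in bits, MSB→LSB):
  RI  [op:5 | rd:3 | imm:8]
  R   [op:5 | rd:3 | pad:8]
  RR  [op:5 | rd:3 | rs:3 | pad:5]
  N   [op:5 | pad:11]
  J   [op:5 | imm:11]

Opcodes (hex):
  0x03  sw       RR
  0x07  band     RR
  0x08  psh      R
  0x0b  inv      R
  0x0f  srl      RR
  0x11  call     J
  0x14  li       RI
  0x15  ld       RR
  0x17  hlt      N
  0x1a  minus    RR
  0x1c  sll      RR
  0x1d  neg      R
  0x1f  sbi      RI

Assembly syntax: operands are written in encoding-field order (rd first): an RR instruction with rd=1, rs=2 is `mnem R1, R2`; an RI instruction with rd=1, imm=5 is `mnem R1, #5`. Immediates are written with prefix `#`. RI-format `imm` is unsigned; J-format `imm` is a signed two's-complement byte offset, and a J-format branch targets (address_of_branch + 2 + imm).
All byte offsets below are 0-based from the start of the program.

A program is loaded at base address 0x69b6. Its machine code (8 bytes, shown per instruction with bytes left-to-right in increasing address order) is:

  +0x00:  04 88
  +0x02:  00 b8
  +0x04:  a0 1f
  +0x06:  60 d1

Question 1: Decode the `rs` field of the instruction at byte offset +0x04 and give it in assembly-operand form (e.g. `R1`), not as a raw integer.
@+04  little-endian(a0 1f) = 0x1fa0
  top 5b → 0x3 → sw [RR]
  [10:8] rd=7 = R7
  [7:5] rs=5 = R5

R5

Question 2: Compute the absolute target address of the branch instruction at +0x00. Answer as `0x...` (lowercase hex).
off 0x00: read 04 88 as little → 0x8804
  top 5b → 0x11 → call [J]
  [10:0] imm=4 = #4
  target = base 0x69b6 + off 0x00 + 2 + imm 4 = 0x69bc

0x69bc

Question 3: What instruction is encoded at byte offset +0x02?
off 0x02: read 00 b8 as little → 0xb800
  opcode bits[15:11]=0x17: hlt/N

hlt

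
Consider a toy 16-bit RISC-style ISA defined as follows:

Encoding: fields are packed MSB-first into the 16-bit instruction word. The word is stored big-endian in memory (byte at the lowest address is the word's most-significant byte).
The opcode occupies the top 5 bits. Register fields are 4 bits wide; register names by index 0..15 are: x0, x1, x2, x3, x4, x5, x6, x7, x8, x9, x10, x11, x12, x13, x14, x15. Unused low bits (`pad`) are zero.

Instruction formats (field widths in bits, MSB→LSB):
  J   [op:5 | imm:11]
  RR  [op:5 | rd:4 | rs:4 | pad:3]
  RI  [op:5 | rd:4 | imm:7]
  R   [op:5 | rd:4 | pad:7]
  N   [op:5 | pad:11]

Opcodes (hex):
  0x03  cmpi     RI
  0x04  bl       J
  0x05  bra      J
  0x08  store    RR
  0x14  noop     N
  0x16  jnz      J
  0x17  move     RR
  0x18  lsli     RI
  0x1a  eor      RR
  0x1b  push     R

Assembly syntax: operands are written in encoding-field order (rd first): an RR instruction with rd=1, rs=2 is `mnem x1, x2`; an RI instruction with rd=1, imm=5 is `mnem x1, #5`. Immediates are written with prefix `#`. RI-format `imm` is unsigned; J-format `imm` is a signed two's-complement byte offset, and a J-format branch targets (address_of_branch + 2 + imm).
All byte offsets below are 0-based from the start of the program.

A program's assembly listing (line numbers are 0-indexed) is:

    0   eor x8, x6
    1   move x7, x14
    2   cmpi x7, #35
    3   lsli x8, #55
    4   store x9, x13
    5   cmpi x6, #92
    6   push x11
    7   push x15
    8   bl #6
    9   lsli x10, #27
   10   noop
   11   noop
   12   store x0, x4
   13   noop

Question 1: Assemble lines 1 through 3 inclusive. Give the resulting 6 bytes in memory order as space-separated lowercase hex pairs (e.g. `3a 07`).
bb f0 1b a3 c4 37

L1: move op=0x17:5|rd=7:4|rs=14:4|pad=0:3 ⇒ 0xbbf0 ⇒ big bb f0
L2: cmpi op=0x3:5|rd=7:4|imm=35:7 ⇒ 0x1ba3 ⇒ big 1b a3
L3: lsli op=0x18:5|rd=8:4|imm=55:7 ⇒ 0xc437 ⇒ big c4 37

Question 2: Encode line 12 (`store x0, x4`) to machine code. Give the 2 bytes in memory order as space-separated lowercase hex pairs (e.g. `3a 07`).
40 20

12. store fields op=0x8:5|rd=0:4|rs=4:4|pad=0:3 → word 4020h → 40 20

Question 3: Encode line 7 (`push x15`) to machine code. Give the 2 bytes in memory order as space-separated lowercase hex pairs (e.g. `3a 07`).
df 80

L7: push op=0x1b:5|rd=15:4|pad=0:7 ⇒ 0xdf80 ⇒ big df 80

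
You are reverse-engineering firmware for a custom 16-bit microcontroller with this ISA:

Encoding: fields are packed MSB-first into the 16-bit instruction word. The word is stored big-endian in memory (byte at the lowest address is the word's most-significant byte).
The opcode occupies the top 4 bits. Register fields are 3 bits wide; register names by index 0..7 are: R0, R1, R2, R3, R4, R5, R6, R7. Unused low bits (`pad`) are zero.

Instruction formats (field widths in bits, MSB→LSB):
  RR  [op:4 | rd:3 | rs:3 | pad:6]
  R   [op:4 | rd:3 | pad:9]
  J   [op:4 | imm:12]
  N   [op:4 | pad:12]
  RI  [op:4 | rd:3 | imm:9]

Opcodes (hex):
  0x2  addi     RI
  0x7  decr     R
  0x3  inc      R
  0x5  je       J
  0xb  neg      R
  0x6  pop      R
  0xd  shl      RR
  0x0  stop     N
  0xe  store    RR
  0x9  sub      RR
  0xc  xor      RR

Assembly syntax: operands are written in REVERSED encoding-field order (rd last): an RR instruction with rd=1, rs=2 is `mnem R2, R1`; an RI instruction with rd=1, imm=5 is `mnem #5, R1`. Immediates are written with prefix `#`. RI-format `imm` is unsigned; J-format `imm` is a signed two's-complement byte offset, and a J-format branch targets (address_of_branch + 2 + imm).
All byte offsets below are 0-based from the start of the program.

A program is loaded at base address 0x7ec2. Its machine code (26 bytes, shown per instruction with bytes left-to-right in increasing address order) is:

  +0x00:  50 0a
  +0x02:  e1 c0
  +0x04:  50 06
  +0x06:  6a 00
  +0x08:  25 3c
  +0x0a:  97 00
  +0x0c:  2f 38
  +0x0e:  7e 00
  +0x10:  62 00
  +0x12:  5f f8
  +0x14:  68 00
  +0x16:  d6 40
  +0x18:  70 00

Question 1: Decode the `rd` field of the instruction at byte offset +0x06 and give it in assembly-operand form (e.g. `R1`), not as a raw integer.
R5

off 0x06: read 6a 00 as big → 0x6a00
  op=0x6a00>>12=0x6 ⇒ pop (R)
  rd: (w>>9)&0x7=0x5 → R5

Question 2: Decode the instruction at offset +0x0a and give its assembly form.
[0a] 97 00 → 0x9700
  opcode bits[15:12]=0x9: sub/RR
  rd@[11:9]=0x3 ⇒ R3
  rs@[8:6]=0x4 ⇒ R4

sub R4, R3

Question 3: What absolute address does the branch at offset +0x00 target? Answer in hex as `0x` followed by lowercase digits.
@+00  big-endian(50 0a) = 0x500a
  op=0x500a>>12=0x5 ⇒ je (J)
  imm: (w>>0)&0xfff=0xa → #10
  target = base 0x7ec2 + off 0x00 + 2 + imm 10 = 0x7ece

0x7ece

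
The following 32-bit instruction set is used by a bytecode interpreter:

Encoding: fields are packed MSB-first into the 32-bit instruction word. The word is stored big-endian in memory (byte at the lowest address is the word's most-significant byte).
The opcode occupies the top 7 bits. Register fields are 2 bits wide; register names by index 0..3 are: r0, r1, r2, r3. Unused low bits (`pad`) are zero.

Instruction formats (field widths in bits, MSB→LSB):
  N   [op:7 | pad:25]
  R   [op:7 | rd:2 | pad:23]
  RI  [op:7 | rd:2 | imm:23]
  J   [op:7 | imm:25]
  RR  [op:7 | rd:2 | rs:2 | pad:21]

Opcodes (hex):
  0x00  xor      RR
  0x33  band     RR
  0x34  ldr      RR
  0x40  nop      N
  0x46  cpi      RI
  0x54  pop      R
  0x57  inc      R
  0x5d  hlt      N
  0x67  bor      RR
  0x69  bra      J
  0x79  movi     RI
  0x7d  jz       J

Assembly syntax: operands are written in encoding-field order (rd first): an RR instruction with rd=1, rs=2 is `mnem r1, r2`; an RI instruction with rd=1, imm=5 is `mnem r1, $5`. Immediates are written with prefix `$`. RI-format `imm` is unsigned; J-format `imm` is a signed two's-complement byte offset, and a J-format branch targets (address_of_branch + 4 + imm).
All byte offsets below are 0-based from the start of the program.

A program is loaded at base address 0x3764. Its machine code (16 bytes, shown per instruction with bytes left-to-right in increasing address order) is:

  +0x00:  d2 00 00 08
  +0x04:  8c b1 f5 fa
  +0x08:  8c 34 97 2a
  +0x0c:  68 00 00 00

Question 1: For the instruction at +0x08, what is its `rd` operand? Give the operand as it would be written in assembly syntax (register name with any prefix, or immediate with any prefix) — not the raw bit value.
r0

[08] 8c 34 97 2a → 0x8c34972a
  top 7b → 0x46 → cpi [RI]
  rd: (w>>23)&0x3=0x0 → r0
  imm: (w>>0)&0x7fffff=0x34972a → $3446570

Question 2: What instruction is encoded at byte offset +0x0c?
ldr r0, r0

+0x0c: 68 00 00 00 ⇒ word 0x68000000 (big)
  op=0x68000000>>25=0x34 ⇒ ldr (RR)
  rd@[24:23]=0x0 ⇒ r0
  rs@[22:21]=0x0 ⇒ r0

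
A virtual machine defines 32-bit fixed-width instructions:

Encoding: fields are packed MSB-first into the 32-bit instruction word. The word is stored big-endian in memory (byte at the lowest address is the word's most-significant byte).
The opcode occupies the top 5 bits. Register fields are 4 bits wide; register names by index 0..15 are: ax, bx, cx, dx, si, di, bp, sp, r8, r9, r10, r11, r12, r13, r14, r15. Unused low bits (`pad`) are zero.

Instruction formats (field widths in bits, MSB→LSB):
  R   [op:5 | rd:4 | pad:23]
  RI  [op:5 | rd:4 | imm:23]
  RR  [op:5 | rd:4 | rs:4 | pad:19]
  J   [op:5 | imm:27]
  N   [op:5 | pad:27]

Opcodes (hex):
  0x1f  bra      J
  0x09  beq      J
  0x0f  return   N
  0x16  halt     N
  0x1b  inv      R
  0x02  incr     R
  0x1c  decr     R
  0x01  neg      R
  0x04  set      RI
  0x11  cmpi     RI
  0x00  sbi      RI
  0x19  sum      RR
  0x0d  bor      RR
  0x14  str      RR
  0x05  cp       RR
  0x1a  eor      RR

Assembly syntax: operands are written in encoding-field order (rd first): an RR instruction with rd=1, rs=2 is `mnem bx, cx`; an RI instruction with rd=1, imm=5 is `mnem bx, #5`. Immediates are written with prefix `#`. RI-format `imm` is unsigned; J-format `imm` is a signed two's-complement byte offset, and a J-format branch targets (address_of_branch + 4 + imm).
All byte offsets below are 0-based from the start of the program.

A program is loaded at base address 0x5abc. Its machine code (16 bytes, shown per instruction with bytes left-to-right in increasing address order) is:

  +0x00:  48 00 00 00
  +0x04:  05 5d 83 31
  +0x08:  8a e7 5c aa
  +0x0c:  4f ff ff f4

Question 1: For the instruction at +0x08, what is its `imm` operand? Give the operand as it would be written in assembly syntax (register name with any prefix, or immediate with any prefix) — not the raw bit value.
#6773930

@+08  big-endian(8a e7 5c aa) = 0x8ae75caa
  op=0x8ae75caa>>27=0x11 ⇒ cmpi (RI)
  [26:23] rd=5 = di
  [22:0] imm=6773930 = #6773930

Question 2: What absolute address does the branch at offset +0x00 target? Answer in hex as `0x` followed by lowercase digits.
off 0x00: read 48 00 00 00 as big → 0x48000000
  opcode bits[31:27]=0x9: beq/J
  [26:0] imm=0 = #0
  target = base 0x5abc + off 0x00 + 4 + imm 0 = 0x5ac0

0x5ac0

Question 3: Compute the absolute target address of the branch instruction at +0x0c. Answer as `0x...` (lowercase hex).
@+0c  big-endian(4f ff ff f4) = 0x4ffffff4
  opcode bits[31:27]=0x9: beq/J
  [26:0] imm=134217716 (s27→-12) = #-12
  target = base 0x5abc + off 0x0c + 4 + imm -12 = 0x5ac0

0x5ac0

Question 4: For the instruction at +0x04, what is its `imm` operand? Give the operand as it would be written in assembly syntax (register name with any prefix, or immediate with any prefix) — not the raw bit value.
off 0x04: read 05 5d 83 31 as big → 0x055d8331
  top 5b → 0x0 → sbi [RI]
  [26:23] rd=10 = r10
  [22:0] imm=6128433 = #6128433

#6128433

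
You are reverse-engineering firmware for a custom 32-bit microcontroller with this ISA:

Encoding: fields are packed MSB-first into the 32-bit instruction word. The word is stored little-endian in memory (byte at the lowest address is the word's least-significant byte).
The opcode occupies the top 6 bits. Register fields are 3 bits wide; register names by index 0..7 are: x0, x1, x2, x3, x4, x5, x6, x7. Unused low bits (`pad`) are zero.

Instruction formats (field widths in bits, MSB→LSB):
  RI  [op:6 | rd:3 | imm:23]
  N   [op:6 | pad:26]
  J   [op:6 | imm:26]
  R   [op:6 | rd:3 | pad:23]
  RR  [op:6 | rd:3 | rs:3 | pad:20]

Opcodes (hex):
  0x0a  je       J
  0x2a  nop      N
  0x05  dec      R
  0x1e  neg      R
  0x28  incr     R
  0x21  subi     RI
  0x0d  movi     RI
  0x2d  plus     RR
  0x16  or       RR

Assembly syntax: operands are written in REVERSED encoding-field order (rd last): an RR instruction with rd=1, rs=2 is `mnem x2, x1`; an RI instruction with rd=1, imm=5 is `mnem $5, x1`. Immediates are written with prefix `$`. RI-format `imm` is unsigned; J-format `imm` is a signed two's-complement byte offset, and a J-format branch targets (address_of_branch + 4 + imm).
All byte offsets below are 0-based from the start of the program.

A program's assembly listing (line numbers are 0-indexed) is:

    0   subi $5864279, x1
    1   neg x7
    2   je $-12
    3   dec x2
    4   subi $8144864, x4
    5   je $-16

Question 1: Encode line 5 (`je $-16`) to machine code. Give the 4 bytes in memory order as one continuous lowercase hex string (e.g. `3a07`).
f0ffff2b

5. je fields op=0xa:6|imm=-16:26 → word 2bfffff0h → f0 ff ff 2b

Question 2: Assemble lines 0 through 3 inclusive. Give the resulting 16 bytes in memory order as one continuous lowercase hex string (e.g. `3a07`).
L0: subi op=0x21:6|rd=1:3|imm=5864279:23 ⇒ 0x84d97b57 ⇒ little 57 7b d9 84
L1: neg op=0x1e:6|rd=7:3|pad=0:23 ⇒ 0x7b800000 ⇒ little 00 00 80 7b
L2: je op=0xa:6|imm=-12:26 ⇒ 0x2bfffff4 ⇒ little f4 ff ff 2b
L3: dec op=0x5:6|rd=2:3|pad=0:23 ⇒ 0x15000000 ⇒ little 00 00 00 15

577bd9840000807bf4ffff2b00000015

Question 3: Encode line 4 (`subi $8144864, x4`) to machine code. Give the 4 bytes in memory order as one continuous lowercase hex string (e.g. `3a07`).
L4: subi op=0x21:6|rd=4:3|imm=8144864:23 ⇒ 0x867c47e0 ⇒ little e0 47 7c 86

e0477c86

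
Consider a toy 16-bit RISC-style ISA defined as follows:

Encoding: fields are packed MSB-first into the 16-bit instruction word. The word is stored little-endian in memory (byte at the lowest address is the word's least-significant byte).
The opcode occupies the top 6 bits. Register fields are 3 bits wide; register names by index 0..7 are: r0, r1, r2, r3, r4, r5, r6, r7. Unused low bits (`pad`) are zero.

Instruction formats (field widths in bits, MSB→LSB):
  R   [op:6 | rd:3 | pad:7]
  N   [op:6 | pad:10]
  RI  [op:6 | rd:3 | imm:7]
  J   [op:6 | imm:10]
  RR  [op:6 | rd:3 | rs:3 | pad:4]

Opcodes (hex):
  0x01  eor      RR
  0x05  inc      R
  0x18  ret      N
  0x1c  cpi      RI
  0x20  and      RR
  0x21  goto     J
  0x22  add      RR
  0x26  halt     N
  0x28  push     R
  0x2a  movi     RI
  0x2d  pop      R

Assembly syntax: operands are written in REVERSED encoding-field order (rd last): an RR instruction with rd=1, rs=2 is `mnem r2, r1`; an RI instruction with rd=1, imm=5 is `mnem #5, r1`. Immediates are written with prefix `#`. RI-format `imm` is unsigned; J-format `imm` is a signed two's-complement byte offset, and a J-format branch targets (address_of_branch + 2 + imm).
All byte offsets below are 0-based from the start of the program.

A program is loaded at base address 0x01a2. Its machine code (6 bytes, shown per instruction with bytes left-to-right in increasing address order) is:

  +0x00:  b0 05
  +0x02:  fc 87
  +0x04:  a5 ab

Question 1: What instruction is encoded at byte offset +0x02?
goto #-4

off 0x02: read fc 87 as little → 0x87fc
  top 6b → 0x21 → goto [J]
  [9:0] imm=1020 (s10→-4) = #-4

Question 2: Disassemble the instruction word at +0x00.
[00] b0 05 → 0x05b0
  top 6b → 0x1 → eor [RR]
  rd@[9:7]=0x3 ⇒ r3
  rs@[6:4]=0x3 ⇒ r3

eor r3, r3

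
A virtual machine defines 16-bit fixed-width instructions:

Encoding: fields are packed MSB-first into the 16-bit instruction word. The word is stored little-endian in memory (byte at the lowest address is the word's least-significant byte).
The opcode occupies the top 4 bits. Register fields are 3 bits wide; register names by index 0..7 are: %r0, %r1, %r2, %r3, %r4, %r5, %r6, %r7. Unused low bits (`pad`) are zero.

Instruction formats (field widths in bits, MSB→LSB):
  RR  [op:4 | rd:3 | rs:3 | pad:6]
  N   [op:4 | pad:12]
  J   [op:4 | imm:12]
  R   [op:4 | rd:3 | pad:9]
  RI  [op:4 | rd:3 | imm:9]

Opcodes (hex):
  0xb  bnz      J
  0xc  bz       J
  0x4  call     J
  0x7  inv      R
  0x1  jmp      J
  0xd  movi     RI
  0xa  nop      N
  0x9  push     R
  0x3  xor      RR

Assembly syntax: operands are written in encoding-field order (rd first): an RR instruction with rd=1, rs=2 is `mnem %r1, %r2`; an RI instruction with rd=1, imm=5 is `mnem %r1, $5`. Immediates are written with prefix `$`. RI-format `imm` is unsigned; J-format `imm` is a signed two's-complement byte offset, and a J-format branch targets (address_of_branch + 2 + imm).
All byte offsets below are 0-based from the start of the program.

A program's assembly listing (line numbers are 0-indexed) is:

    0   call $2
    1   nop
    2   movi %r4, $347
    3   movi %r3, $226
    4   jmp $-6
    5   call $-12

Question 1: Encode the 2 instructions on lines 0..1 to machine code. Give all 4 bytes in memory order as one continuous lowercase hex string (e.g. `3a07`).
024000a0

0. call fields op=0x4:4|imm=2:12 → word 4002h → 02 40
1. nop fields op=0xa:4|pad=0:12 → word a000h → 00 a0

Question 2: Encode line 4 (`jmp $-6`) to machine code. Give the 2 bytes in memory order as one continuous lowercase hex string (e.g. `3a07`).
L4: jmp op=0x1:4|imm=-6:12 ⇒ 0x1ffa ⇒ little fa 1f

fa1f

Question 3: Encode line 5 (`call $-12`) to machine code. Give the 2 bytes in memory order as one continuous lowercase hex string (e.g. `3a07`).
line 5 (call): pack op=0x4:4|imm=-12:12 = 0x4ff4; little→ f4 4f

f44f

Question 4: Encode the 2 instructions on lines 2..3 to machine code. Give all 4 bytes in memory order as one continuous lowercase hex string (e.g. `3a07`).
5bd9e2d6

line 2 (movi): pack op=0xd:4|rd=4:3|imm=347:9 = 0xd95b; little→ 5b d9
line 3 (movi): pack op=0xd:4|rd=3:3|imm=226:9 = 0xd6e2; little→ e2 d6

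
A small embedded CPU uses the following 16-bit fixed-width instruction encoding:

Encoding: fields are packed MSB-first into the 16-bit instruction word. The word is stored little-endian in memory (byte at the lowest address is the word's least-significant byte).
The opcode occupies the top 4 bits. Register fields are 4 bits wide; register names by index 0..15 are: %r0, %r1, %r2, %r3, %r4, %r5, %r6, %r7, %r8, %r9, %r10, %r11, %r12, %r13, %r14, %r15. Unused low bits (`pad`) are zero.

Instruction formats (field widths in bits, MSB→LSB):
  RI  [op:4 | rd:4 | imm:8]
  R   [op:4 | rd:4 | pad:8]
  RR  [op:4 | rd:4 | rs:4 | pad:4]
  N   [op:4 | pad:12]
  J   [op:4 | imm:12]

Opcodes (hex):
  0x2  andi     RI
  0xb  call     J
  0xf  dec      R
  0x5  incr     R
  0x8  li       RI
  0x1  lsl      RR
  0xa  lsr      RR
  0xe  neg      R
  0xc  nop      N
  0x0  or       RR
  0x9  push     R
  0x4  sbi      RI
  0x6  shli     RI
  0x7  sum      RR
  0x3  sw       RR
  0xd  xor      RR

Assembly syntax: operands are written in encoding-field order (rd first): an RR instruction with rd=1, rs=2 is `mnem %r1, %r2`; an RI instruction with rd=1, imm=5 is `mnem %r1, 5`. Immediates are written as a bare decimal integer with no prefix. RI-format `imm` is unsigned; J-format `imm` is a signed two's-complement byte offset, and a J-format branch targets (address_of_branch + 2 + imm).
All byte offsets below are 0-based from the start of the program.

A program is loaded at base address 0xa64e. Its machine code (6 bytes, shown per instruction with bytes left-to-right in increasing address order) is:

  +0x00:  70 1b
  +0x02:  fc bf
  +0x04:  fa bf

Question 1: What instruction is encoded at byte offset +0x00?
+0x00: 70 1b ⇒ word 0x1b70 (little)
  opcode bits[15:12]=0x1: lsl/RR
  rd: (w>>8)&0xf=0xb → %r11
  rs: (w>>4)&0xf=0x7 → %r7

lsl %r11, %r7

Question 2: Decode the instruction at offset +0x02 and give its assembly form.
@+02  little-endian(fc bf) = 0xbffc
  op=0xbffc>>12=0xb ⇒ call (J)
  imm@[11:0]=0xffc (s12→-4) ⇒ -4

call -4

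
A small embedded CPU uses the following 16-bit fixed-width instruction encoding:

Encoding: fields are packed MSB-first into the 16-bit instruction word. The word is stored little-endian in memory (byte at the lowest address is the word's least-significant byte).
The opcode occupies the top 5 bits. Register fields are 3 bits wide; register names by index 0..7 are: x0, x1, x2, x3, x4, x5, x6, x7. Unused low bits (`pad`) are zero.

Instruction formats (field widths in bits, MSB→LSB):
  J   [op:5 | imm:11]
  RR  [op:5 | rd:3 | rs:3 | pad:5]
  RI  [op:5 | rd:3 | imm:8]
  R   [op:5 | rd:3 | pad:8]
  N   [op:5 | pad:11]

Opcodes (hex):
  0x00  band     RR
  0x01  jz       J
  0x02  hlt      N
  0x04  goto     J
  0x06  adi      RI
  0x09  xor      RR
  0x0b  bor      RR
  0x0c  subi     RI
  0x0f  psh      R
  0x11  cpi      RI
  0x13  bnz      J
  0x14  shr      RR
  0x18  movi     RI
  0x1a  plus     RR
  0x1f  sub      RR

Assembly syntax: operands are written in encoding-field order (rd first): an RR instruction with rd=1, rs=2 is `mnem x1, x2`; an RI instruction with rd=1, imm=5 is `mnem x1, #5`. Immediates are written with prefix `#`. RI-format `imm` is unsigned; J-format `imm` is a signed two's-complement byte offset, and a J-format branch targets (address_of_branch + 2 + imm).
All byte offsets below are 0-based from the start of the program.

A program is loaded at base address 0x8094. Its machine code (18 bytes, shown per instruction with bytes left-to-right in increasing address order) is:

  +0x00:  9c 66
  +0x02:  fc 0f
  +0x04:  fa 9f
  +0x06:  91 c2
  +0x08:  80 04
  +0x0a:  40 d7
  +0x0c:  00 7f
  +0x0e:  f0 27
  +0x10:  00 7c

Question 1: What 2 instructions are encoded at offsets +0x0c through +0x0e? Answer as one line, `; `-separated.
[0c] 00 7f → 0x7f00
  opcode bits[15:11]=0xf: psh/R
  rd: (w>>8)&0x7=0x7 → x7
[0e] f0 27 → 0x27f0
  opcode bits[15:11]=0x4: goto/J
  imm: (w>>0)&0x7ff=0x7f0 (s11→-16) → #-16

psh x7; goto #-16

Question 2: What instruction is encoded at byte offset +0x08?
[08] 80 04 → 0x0480
  top 5b → 0x0 → band [RR]
  [10:8] rd=4 = x4
  [7:5] rs=4 = x4

band x4, x4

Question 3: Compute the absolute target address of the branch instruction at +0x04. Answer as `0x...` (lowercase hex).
0x8094

+0x04: fa 9f ⇒ word 0x9ffa (little)
  opcode bits[15:11]=0x13: bnz/J
  imm: (w>>0)&0x7ff=0x7fa (s11→-6) → #-6
  target = base 0x8094 + off 0x04 + 2 + imm -6 = 0x8094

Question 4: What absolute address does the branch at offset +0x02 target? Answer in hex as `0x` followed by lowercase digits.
0x8094

+0x02: fc 0f ⇒ word 0x0ffc (little)
  opcode bits[15:11]=0x1: jz/J
  imm@[10:0]=0x7fc (s11→-4) ⇒ #-4
  target = base 0x8094 + off 0x02 + 2 + imm -4 = 0x8094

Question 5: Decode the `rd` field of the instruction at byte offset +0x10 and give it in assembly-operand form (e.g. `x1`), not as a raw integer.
@+10  little-endian(00 7c) = 0x7c00
  top 5b → 0xf → psh [R]
  rd: (w>>8)&0x7=0x4 → x4

x4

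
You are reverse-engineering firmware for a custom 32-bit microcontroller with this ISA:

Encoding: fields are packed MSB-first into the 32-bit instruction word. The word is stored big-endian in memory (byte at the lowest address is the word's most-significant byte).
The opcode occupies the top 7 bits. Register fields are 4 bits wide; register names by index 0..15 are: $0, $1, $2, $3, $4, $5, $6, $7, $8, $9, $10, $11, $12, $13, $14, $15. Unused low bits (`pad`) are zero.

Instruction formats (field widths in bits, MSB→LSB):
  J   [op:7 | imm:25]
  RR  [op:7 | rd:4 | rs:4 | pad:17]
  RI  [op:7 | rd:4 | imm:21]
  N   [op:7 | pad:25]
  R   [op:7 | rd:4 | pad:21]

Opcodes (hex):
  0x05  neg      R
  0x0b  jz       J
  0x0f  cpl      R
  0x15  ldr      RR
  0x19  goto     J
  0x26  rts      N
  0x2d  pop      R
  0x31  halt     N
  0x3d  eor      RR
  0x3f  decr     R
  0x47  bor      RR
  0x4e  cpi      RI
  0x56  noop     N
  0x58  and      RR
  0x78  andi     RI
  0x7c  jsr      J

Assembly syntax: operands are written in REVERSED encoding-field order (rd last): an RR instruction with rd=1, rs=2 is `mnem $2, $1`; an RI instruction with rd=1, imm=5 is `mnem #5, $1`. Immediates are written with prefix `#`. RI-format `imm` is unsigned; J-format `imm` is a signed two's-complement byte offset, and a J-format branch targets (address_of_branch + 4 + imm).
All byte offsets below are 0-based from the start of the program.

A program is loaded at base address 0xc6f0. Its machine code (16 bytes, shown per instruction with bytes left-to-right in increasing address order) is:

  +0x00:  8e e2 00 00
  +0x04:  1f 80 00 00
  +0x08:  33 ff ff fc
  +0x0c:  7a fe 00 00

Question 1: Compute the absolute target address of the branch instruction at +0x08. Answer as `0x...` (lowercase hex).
@+08  big-endian(33 ff ff fc) = 0x33fffffc
  op=0x33fffffc>>25=0x19 ⇒ goto (J)
  imm: (w>>0)&0x1ffffff=0x1fffffc (s25→-4) → #-4
  target = base 0xc6f0 + off 0x08 + 4 + imm -4 = 0xc6f8

0xc6f8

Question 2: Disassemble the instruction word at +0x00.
bor $1, $7

@+00  big-endian(8e e2 00 00) = 0x8ee20000
  top 7b → 0x47 → bor [RR]
  rd@[24:21]=0x7 ⇒ $7
  rs@[20:17]=0x1 ⇒ $1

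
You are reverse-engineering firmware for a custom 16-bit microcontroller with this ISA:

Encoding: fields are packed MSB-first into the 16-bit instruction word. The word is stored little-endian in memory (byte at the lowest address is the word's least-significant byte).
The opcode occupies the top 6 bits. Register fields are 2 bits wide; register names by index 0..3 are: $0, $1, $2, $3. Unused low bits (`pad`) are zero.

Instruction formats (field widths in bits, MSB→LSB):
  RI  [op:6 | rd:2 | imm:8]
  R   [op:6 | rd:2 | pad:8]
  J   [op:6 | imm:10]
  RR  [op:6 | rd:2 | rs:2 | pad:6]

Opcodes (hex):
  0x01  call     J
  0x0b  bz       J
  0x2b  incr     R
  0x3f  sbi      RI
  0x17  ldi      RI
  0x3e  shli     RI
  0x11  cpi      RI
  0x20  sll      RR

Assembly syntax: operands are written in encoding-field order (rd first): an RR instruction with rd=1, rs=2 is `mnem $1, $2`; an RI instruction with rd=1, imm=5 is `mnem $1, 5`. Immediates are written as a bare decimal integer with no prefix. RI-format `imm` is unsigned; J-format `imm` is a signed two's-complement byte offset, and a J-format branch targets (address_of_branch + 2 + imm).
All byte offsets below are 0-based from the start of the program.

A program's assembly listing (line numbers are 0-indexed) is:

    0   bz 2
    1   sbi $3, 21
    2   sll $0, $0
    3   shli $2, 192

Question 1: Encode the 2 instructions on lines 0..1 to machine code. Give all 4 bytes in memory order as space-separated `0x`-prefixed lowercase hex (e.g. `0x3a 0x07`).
line 0 (bz): pack op=0xb:6|imm=2:10 = 0x2c02; little→ 02 2c
line 1 (sbi): pack op=0x3f:6|rd=3:2|imm=21:8 = 0xff15; little→ 15 ff

0x02 0x2c 0x15 0xff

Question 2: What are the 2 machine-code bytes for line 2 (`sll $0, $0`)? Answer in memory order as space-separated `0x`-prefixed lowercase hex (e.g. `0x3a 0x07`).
0x00 0x80

line 2 (sll): pack op=0x20:6|rd=0:2|rs=0:2|pad=0:6 = 0x8000; little→ 00 80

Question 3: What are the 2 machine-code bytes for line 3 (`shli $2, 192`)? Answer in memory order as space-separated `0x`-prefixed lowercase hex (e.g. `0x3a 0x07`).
line 3 (shli): pack op=0x3e:6|rd=2:2|imm=192:8 = 0xfac0; little→ c0 fa

0xc0 0xfa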